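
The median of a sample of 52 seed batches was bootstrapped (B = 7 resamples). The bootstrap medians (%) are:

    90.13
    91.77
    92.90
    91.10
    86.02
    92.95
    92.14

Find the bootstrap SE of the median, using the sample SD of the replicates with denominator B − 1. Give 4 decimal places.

Bootstrap SE is the standard deviation of the 7 replicate medians.
Mean of replicates: (90.13 + 91.77 + 92.90 + 91.10 + 86.02 + 92.95 + 92.14) / 7 = 637.01000 / 7 = 91.00143
Sum of squared deviations: (−0.87143)² + (+0.76857)² + (+1.89857)² + (+0.09857)² + (−4.98143)² + (+1.94857)² + (+1.13857)² = 34.87229
Variance = 34.87229 / 6 = 5.81205
SE* = √5.81205

SE* = 2.4108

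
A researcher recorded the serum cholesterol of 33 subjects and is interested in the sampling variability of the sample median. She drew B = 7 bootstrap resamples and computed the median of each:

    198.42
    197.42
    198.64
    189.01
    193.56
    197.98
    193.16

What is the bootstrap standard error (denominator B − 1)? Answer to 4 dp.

SE* = 3.6416

Bootstrap SE is the standard deviation of the 7 replicate medians.
Mean of replicates: (198.42 + 197.42 + 198.64 + 189.01 + 193.56 + 197.98 + 193.16) / 7 = 1368.19000 / 7 = 195.45571
Sum of squared deviations: (+2.96429)² + (+1.96429)² + (+3.18429)² + (−6.44571)² + (−1.89571)² + (+2.52429)² + (−2.29571)² = 79.56837
Variance = 79.56837 / 6 = 13.26140
SE* = √13.26140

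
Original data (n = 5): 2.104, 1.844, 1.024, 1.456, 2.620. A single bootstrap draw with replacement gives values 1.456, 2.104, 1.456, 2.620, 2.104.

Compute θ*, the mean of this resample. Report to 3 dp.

Mean = (1.456 + 2.104 + 1.456 + 2.620 + 2.104) / 5 = 9.7400 / 5 = 1.948

θ* = 1.948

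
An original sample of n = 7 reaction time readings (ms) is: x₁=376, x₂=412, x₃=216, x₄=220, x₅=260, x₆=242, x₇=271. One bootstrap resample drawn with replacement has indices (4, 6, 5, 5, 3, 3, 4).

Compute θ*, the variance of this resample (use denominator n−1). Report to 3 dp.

θ* = 408.952

Resample values: 220, 242, 260, 260, 216, 216, 220.
Mean = 233.4286; sum of squared deviations = 2453.7143
s² = 2453.7143 / 6 = 408.9524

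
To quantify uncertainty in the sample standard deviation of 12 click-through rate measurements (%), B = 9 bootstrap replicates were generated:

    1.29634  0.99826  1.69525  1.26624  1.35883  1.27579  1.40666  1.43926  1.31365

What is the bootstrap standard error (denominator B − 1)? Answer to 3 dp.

Bootstrap SE is the standard deviation of the 9 replicate standard deviations.
Mean of replicates: (1.29634 + 0.99826 + 1.69525 + 1.26624 + 1.35883 + 1.27579 + 1.40666 + 1.43926 + 1.31365) / 9 = 12.050280 / 9 = 1.338920
Sum of squared deviations: (−0.042580)² + (−0.340660)² + (+0.356330)² + (−0.072680)² + (+0.019910)² + (−0.063130)² + (+0.067740)² + (+0.100340)² + (−0.025270)² = 0.269793
Variance = 0.269793 / 8 = 0.033724
SE* = √0.033724

SE* = 0.184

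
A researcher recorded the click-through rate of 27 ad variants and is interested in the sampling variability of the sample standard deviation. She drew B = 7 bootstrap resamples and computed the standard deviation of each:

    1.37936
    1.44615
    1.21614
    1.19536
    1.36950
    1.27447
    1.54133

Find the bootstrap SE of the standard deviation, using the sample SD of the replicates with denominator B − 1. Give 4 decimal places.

Bootstrap SE is the standard deviation of the 7 replicate standard deviations.
Mean of replicates: (1.37936 + 1.44615 + 1.21614 + 1.19536 + 1.36950 + 1.27447 + 1.54133) / 7 = 9.422310 / 7 = 1.346044
Sum of squared deviations: (+0.033316)² + (+0.100106)² + (−0.129904)² + (−0.150684)² + (+0.023456)² + (−0.071574)² + (+0.195286)² = 0.094522
Variance = 0.094522 / 6 = 0.015754
SE* = √0.015754

SE* = 0.1255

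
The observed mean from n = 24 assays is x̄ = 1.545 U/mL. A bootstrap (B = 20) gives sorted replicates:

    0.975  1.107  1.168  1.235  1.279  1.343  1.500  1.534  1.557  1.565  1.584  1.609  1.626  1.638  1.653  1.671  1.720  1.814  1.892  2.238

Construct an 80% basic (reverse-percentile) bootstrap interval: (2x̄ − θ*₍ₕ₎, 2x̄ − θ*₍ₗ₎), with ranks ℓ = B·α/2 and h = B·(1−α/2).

Percentile endpoints at ranks 2 and 18: θ*₍2₎ = 1.107, θ*₍18₎ = 1.814.
Basic interval reflects these around x̄:
  lower = 2 × 1.545 − 1.814 = 1.276
  upper = 2 × 1.545 − 1.107 = 1.983

(1.276, 1.983)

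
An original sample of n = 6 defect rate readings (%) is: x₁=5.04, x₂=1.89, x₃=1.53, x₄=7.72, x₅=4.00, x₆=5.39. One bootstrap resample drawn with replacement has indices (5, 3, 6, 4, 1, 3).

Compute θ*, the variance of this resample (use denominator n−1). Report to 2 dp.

θ* = 5.76

Resample values: 4.00, 1.53, 5.39, 7.72, 5.04, 1.53.
Mean = 4.2017; sum of squared deviations = 28.8099
s² = 28.8099 / 5 = 5.7620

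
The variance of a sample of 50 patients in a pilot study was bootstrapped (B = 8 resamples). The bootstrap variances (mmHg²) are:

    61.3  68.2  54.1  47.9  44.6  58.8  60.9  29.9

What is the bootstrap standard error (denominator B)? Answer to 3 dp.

SE* = 11.330

Bootstrap SE is the standard deviation of the 8 replicate variances.
Mean of replicates: (61.3 + 68.2 + 54.1 + 47.9 + 44.6 + 58.8 + 60.9 + 29.9) / 8 = 425.7000 / 8 = 53.2125
Sum of squared deviations: (+8.0875)² + (+14.9875)² + (+0.8875)² + (−5.3125)² + (−8.6125)² + (+5.5875)² + (+7.6875)² + (−23.3125)² = 1027.0087
Variance = 1027.0087 / 8 = 128.3761
SE* = √128.3761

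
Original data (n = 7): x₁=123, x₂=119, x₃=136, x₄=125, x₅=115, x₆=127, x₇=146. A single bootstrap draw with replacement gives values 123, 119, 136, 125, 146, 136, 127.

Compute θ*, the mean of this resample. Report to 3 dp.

Mean = (123 + 119 + 136 + 125 + 146 + 136 + 127) / 7 = 912.0 / 7 = 130.286

θ* = 130.286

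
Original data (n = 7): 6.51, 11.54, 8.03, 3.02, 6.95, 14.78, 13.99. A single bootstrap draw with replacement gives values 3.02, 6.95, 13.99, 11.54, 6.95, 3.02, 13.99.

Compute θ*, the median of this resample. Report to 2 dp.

Sorted: 3.02, 3.02, 6.95, 6.95, 11.54, 13.99, 13.99
Median = middle value = 6.95

θ* = 6.95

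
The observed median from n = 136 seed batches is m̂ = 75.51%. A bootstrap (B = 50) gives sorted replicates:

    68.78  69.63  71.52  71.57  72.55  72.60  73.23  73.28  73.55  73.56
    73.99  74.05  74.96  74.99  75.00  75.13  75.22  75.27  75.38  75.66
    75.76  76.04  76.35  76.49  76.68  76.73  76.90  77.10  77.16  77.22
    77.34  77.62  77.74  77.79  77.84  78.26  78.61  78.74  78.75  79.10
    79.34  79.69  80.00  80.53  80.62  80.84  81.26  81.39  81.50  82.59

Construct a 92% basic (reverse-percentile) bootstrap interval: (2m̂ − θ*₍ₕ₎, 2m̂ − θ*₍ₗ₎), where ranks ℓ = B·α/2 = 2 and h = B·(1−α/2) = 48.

(69.63, 81.39)

Percentile endpoints at ranks 2 and 48: θ*₍2₎ = 69.63, θ*₍48₎ = 81.39.
Basic interval reflects these around m̂:
  lower = 2 × 75.51 − 81.39 = 69.63
  upper = 2 × 75.51 − 69.63 = 81.39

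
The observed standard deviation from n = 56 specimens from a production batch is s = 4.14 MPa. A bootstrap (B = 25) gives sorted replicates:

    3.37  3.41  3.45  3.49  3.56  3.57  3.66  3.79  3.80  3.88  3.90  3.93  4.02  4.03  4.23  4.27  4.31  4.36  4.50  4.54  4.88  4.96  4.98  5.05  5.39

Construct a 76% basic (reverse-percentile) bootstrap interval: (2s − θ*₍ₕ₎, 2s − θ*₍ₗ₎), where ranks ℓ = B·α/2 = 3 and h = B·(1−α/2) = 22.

Percentile endpoints at ranks 3 and 22: θ*₍3₎ = 3.45, θ*₍22₎ = 4.96.
Basic interval reflects these around s:
  lower = 2 × 4.14 − 4.96 = 3.32
  upper = 2 × 4.14 − 3.45 = 4.83

(3.32, 4.83)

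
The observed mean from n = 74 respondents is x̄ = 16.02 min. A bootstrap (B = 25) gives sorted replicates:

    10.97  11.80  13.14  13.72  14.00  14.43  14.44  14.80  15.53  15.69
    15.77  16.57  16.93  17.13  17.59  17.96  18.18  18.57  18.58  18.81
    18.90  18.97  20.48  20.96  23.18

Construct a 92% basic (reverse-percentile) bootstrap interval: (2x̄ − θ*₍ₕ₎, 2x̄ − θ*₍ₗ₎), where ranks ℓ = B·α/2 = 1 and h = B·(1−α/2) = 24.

Percentile endpoints at ranks 1 and 24: θ*₍1₎ = 10.97, θ*₍24₎ = 20.96.
Basic interval reflects these around x̄:
  lower = 2 × 16.02 − 20.96 = 11.08
  upper = 2 × 16.02 − 10.97 = 21.07

(11.08, 21.07)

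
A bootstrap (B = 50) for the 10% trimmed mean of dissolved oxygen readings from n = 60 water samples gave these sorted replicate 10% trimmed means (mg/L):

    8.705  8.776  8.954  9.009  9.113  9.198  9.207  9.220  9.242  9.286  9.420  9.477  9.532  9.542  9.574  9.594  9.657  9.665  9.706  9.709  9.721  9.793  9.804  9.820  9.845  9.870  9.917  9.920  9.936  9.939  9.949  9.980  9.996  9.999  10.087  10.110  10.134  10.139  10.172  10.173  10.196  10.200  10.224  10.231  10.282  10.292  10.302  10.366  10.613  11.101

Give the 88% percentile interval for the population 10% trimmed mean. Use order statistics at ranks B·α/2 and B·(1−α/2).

(8.954, 10.302)

α = 0.12; lower rank = 50 × 0.060 = 3; upper rank = 50 × 0.940 = 47.
The 3rd smallest replicate is 8.954; the 47th is 10.302.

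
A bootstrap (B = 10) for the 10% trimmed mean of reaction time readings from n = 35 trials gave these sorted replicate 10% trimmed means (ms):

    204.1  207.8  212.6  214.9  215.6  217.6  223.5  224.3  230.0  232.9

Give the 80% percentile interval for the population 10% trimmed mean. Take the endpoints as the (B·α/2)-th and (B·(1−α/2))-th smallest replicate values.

(204.1, 230.0)

α = 0.20; lower rank = 10 × 0.100 = 1; upper rank = 10 × 0.900 = 9.
The 1st smallest replicate is 204.1; the 9th is 230.0.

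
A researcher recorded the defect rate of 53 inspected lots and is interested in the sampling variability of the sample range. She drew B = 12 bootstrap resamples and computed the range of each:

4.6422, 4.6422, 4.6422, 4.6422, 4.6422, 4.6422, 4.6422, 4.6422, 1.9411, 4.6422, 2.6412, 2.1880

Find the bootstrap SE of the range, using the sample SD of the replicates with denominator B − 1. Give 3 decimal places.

Bootstrap SE is the standard deviation of the 12 replicate ranges.
Mean of replicates: (4.6422 + 4.6422 + 4.6422 + 4.6422 + 4.6422 + 4.6422 + 4.6422 + 4.6422 + 1.9411 + 4.6422 + 2.6412 + 2.1880) / 12 = 48.55010 / 12 = 4.04584
Sum of squared deviations: (+0.59636)² + (+0.59636)² + (+0.59636)² + (+0.59636)² + (+0.59636)² + (+0.59636)² + (+0.59636)² + (+0.59636)² + (−2.10474)² + (+0.59636)² + (−1.40464)² + (−1.85784)² = 13.05532
Variance = 13.05532 / 11 = 1.18685
SE* = √1.18685

SE* = 1.089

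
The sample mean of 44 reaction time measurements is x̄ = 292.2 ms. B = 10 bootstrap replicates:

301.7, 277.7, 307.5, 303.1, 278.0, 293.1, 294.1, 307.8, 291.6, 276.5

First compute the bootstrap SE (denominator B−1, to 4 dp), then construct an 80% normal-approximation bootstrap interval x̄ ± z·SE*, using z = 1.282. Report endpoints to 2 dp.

Mean of replicates = 293.1100; sum of squared deviations = 1341.3890; SE* = √(1341.3890/9) = 12.2083
Margin = 1.282 × 12.2083 = 15.651
Interval: 292.2 ± 15.651

(276.55, 307.85)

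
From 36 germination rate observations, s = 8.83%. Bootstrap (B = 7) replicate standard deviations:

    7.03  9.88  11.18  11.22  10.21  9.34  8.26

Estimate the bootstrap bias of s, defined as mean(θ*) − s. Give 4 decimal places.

bias = +0.7586

mean(θ*) = (7.03 + 9.88 + 11.18 + 11.22 + 10.21 + 9.34 + 8.26) / 7 = 9.58857
bias = 9.58857 − 8.83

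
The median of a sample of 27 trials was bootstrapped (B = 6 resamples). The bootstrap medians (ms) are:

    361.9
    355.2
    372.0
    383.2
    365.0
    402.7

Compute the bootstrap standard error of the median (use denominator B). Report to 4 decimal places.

SE* = 15.7613

Bootstrap SE is the standard deviation of the 6 replicate medians.
Mean of replicates: (361.9 + 355.2 + 372.0 + 383.2 + 365.0 + 402.7) / 6 = 2240.00000 / 6 = 373.33333
Sum of squared deviations: (−11.43333)² + (−18.13333)² + (−1.33333)² + (+9.86667)² + (−8.33333)² + (+29.36667)² = 1490.51333
Variance = 1490.51333 / 6 = 248.41889
SE* = √248.41889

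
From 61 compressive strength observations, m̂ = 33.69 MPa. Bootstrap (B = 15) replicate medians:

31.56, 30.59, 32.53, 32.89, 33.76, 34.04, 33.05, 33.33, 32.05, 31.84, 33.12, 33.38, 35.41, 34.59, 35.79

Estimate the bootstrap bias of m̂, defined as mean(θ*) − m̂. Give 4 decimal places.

mean(θ*) = (31.56 + 30.59 + 32.53 + 32.89 + 33.76 + 34.04 + 33.05 + 33.33 + 32.05 + 31.84 + 33.12 + 33.38 + 35.41 + 34.59 + 35.79) / 15 = 33.19533
bias = 33.19533 − 33.69

bias = −0.4947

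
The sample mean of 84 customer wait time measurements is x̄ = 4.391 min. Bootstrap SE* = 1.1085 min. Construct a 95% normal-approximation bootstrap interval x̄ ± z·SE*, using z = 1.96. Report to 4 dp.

Margin = 1.96 × 1.1085 = 2.17266
Interval: 4.391 ± 2.17266

(2.2183, 6.5637)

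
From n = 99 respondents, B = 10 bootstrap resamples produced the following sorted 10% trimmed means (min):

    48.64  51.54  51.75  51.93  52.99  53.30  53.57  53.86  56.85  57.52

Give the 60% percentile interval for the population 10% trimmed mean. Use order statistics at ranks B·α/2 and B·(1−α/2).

(51.54, 53.86)

α = 0.40; lower rank = 10 × 0.200 = 2; upper rank = 10 × 0.800 = 8.
The 2nd smallest replicate is 51.54; the 8th is 53.86.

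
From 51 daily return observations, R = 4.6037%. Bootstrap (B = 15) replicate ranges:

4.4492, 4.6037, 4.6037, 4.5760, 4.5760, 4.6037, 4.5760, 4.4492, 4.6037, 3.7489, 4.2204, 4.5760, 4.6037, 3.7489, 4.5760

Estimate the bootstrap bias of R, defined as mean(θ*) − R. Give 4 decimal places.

bias = −0.1694

mean(θ*) = (4.4492 + 4.6037 + 4.6037 + 4.5760 + 4.5760 + 4.6037 + 4.5760 + 4.4492 + 4.6037 + 3.7489 + 4.2204 + 4.5760 + 4.6037 + 3.7489 + 4.5760) / 15 = 4.43434
bias = 4.43434 − 4.6037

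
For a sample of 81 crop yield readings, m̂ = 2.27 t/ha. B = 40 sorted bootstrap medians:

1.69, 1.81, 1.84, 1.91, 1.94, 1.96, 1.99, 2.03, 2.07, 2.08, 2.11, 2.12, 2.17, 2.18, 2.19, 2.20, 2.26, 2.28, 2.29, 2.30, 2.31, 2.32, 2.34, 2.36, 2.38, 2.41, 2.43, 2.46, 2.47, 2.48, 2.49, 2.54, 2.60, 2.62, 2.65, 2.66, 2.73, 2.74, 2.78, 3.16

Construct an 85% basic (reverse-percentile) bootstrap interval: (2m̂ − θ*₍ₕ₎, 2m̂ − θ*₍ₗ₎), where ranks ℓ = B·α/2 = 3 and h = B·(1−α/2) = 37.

Percentile endpoints at ranks 3 and 37: θ*₍3₎ = 1.84, θ*₍37₎ = 2.73.
Basic interval reflects these around m̂:
  lower = 2 × 2.27 − 2.73 = 1.81
  upper = 2 × 2.27 − 1.84 = 2.70

(1.81, 2.70)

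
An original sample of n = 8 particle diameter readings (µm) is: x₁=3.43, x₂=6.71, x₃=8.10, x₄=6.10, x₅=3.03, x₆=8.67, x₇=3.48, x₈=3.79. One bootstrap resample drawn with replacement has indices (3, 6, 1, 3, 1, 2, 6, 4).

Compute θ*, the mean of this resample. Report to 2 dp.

Resample values: 8.10, 8.67, 3.43, 8.10, 3.43, 6.71, 8.67, 6.10.
Mean = (8.10 + 8.67 + 3.43 + 8.10 + 3.43 + 6.71 + 8.67 + 6.10) / 8 = 53.210 / 8 = 6.65

θ* = 6.65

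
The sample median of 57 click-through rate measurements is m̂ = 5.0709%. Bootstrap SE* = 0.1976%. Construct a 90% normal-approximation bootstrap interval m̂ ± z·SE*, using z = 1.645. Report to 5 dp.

Margin = 1.645 × 0.1976 = 0.325052
Interval: 5.0709 ± 0.325052

(4.74585, 5.39595)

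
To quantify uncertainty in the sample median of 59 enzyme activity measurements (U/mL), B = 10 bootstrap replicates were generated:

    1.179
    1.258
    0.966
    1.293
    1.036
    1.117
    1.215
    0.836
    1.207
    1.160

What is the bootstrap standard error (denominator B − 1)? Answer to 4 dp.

SE* = 0.1421

Bootstrap SE is the standard deviation of the 10 replicate medians.
Mean of replicates: (1.179 + 1.258 + 0.966 + 1.293 + 1.036 + 1.117 + 1.215 + 0.836 + 1.207 + 1.160) / 10 = 11.26700 / 10 = 1.12670
Sum of squared deviations: (+0.05230)² + (+0.13130)² + (−0.16070)² + (+0.16630)² + (−0.09070)² + (−0.00970)² + (+0.08830)² + (−0.29070)² + (+0.08030)² + (+0.03330)² = 0.18164
Variance = 0.18164 / 9 = 0.02018
SE* = √0.02018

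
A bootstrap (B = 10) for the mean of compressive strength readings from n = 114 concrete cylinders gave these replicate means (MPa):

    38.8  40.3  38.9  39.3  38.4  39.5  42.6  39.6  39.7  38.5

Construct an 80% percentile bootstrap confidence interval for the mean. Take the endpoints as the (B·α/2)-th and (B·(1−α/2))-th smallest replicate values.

Sorted replicates: 38.4, 38.5, 38.8, 38.9, 39.3, 39.5, 39.6, 39.7, 40.3, 42.6
α = 0.20; lower rank = 10 × 0.100 = 1; upper rank = 10 × 0.900 = 9.
The 1st smallest replicate is 38.4; the 9th is 40.3.

(38.4, 40.3)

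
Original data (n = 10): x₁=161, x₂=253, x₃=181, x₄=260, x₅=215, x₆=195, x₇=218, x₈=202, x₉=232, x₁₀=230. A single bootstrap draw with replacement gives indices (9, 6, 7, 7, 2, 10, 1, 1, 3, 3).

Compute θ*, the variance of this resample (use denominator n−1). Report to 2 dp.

Resample values: 232, 195, 218, 218, 253, 230, 161, 161, 181, 181.
Mean = 203.0000; sum of squared deviations = 9080.0000
s² = 9080.0000 / 9 = 1008.8889

θ* = 1008.89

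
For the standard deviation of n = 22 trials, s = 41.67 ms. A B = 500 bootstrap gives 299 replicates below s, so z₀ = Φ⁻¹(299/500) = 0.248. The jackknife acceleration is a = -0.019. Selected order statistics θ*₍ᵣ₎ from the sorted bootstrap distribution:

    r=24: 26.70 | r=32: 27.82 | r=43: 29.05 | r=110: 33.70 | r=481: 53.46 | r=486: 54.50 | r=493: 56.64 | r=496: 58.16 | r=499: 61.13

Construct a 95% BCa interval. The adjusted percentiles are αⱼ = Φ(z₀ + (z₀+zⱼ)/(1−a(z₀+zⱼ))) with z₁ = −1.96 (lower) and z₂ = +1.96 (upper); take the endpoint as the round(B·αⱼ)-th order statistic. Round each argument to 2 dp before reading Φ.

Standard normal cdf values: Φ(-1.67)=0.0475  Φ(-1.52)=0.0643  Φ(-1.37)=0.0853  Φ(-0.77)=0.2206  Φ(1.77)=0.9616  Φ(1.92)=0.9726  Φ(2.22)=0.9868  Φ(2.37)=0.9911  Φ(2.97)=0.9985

Lower: z₀ + z₁ = 0.248 + (-1.960) = -1.712; 1 − a(z₀+z₁) = 1 − (-0.019)(-1.712) = 0.9675; argument = 0.248 + (-1.712)/0.9675 = -1.5216 → -1.52.
α₁ = Φ(-1.52) = 0.0643; rank = round(500 × 0.0643) = 32; θ*₍32₎ = 27.82.
Upper: z₀ + z₂ = 2.208; 1 − a(z₀+z₂) = 1.0420; argument = 2.3671 → 2.37; α₂ = 0.9911; rank = 496; θ*₍496₎ = 58.16.

(27.82, 58.16)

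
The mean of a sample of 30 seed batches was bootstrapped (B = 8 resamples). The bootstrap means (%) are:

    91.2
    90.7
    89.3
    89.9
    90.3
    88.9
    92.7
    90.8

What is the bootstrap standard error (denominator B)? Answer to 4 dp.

Bootstrap SE is the standard deviation of the 8 replicate means.
Mean of replicates: (91.2 + 90.7 + 89.3 + 89.9 + 90.3 + 88.9 + 92.7 + 90.8) / 8 = 723.80000 / 8 = 90.47500
Sum of squared deviations: (+0.72500)² + (+0.22500)² + (−1.17500)² + (−0.57500)² + (−0.17500)² + (−1.57500)² + (+2.22500)² + (+0.32500)² = 9.85500
Variance = 9.85500 / 8 = 1.23187
SE* = √1.23187

SE* = 1.1099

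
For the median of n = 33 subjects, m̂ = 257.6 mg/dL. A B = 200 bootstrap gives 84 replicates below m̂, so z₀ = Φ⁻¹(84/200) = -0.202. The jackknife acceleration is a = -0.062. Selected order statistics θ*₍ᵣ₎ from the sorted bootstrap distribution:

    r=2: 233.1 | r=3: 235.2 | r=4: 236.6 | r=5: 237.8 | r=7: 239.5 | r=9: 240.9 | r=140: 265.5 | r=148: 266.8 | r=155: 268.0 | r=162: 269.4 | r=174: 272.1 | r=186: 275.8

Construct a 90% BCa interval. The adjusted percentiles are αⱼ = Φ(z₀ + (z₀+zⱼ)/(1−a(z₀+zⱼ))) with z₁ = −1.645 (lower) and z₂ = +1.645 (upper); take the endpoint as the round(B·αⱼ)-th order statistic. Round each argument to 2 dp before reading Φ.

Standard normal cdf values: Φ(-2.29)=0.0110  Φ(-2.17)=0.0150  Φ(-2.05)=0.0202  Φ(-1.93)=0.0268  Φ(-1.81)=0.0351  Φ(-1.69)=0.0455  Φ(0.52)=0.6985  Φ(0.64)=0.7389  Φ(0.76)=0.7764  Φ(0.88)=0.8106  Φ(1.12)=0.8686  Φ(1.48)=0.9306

Lower: z₀ + z₁ = -0.202 + (-1.645) = -1.847; 1 − a(z₀+z₁) = 1 − (-0.062)(-1.847) = 0.8855; argument = -0.202 + (-1.847)/0.8855 = -2.2879 → -2.29.
α₁ = Φ(-2.29) = 0.0110; rank = round(200 × 0.0110) = 2; θ*₍2₎ = 233.1.
Upper: z₀ + z₂ = 1.443; 1 − a(z₀+z₂) = 1.0895; argument = 1.1225 → 1.12; α₂ = 0.8686; rank = 174; θ*₍174₎ = 272.1.

(233.1, 272.1)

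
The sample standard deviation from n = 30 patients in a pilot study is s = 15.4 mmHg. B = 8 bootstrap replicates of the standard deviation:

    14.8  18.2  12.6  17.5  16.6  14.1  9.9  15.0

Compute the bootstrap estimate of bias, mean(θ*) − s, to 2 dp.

bias = −0.56

mean(θ*) = (14.8 + 18.2 + 12.6 + 17.5 + 16.6 + 14.1 + 9.9 + 15.0) / 8 = 14.838
bias = 14.838 − 15.4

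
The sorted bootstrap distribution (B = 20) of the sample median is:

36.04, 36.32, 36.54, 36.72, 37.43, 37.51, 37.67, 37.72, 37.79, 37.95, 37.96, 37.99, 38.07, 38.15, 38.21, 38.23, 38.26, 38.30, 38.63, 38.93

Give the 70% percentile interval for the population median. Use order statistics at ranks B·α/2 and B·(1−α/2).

(36.54, 38.26)

α = 0.30; lower rank = 20 × 0.150 = 3; upper rank = 20 × 0.850 = 17.
The 3rd smallest replicate is 36.54; the 17th is 38.26.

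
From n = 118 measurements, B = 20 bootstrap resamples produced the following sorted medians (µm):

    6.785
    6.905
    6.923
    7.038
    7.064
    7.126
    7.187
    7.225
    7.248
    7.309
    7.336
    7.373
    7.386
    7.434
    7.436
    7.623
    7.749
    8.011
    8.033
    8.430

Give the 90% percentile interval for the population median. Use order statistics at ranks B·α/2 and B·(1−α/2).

(6.785, 8.033)

α = 0.10; lower rank = 20 × 0.050 = 1; upper rank = 20 × 0.950 = 19.
The 1st smallest replicate is 6.785; the 19th is 8.033.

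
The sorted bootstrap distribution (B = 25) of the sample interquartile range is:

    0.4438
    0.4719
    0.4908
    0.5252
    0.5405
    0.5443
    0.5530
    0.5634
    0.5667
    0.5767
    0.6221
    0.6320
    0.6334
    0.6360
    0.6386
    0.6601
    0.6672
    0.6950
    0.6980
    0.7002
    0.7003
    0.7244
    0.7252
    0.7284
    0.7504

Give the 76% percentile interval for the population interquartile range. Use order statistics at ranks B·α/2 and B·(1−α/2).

α = 0.24; lower rank = 25 × 0.120 = 3; upper rank = 25 × 0.880 = 22.
The 3rd smallest replicate is 0.4908; the 22nd is 0.7244.

(0.4908, 0.7244)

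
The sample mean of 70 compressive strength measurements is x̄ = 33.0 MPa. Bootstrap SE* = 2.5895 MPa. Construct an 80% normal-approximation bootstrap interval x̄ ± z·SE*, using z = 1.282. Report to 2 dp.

(29.68, 36.32)

Margin = 1.282 × 2.5895 = 3.320
Interval: 33.0 ± 3.320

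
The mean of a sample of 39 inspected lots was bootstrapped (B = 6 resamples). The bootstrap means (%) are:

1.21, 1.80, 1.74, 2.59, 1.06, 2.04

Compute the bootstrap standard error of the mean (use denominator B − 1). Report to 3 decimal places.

SE* = 0.558

Bootstrap SE is the standard deviation of the 6 replicate means.
Mean of replicates: (1.21 + 1.80 + 1.74 + 2.59 + 1.06 + 2.04) / 6 = 10.4400 / 6 = 1.7400
Sum of squared deviations: (−0.5300)² + (+0.0600)² + (+0.0000)² + (+0.8500)² + (−0.6800)² + (+0.3000)² = 1.5594
Variance = 1.5594 / 5 = 0.3119
SE* = √0.3119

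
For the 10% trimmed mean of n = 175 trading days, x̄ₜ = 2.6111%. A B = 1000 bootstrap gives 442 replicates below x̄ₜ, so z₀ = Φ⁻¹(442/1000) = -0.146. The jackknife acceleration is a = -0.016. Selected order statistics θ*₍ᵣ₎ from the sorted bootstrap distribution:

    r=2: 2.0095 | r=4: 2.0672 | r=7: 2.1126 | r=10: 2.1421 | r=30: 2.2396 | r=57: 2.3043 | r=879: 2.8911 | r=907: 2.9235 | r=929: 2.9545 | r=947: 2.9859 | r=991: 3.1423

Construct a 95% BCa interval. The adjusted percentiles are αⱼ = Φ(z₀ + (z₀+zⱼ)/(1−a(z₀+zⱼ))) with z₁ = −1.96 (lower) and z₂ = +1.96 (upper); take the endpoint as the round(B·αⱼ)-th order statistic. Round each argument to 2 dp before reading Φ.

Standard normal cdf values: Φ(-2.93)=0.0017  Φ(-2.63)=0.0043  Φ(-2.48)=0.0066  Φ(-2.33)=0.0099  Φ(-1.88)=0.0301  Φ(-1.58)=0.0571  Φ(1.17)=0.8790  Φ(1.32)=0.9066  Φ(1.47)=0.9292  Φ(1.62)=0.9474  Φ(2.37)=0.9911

(2.1421, 2.9859)

Lower: z₀ + z₁ = -0.146 + (-1.960) = -2.106; 1 − a(z₀+z₁) = 1 − (-0.016)(-2.106) = 0.9663; argument = -0.146 + (-2.106)/0.9663 = -2.3254 → -2.33.
α₁ = Φ(-2.33) = 0.0099; rank = round(1000 × 0.0099) = 10; θ*₍10₎ = 2.1421.
Upper: z₀ + z₂ = 1.814; 1 − a(z₀+z₂) = 1.0290; argument = 1.6168 → 1.62; α₂ = 0.9474; rank = 947; θ*₍947₎ = 2.9859.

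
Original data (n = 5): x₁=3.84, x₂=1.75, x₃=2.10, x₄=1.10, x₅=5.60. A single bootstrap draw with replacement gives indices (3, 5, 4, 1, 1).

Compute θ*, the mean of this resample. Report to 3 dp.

Resample values: 2.10, 5.60, 1.10, 3.84, 3.84.
Mean = (2.10 + 5.60 + 1.10 + 3.84 + 3.84) / 5 = 16.480 / 5 = 3.296

θ* = 3.296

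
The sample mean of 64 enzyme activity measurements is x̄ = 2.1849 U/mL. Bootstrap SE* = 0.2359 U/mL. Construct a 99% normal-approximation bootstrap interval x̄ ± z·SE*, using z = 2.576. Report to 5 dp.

Margin = 2.576 × 0.2359 = 0.607678
Interval: 2.1849 ± 0.607678

(1.57722, 2.79258)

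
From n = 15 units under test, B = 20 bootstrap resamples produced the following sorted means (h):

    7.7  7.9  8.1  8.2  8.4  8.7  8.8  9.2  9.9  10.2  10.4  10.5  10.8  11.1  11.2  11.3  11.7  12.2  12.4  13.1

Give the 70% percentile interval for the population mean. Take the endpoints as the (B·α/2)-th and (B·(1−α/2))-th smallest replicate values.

α = 0.30; lower rank = 20 × 0.150 = 3; upper rank = 20 × 0.850 = 17.
The 3rd smallest replicate is 8.1; the 17th is 11.7.

(8.1, 11.7)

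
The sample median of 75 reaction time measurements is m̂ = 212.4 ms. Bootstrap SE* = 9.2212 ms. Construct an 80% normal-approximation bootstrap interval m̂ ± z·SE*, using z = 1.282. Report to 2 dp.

(200.58, 224.22)

Margin = 1.282 × 9.2212 = 11.822
Interval: 212.4 ± 11.822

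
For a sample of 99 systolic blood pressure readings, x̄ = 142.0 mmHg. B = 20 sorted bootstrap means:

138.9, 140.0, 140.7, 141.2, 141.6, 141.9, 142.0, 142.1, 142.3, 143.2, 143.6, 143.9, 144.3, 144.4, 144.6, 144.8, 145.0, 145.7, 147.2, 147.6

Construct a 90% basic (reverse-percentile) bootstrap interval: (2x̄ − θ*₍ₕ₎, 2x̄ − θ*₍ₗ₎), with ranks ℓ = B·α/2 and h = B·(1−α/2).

Percentile endpoints at ranks 1 and 19: θ*₍1₎ = 138.9, θ*₍19₎ = 147.2.
Basic interval reflects these around x̄:
  lower = 2 × 142.0 − 147.2 = 136.8
  upper = 2 × 142.0 − 138.9 = 145.1

(136.8, 145.1)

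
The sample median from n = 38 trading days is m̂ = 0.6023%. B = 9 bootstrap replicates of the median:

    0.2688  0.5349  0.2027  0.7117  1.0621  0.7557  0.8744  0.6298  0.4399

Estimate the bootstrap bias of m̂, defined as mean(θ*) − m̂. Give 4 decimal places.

mean(θ*) = (0.2688 + 0.5349 + 0.2027 + 0.7117 + 1.0621 + 0.7557 + 0.8744 + 0.6298 + 0.4399) / 9 = 0.60889
bias = 0.60889 − 0.6023

bias = +0.0066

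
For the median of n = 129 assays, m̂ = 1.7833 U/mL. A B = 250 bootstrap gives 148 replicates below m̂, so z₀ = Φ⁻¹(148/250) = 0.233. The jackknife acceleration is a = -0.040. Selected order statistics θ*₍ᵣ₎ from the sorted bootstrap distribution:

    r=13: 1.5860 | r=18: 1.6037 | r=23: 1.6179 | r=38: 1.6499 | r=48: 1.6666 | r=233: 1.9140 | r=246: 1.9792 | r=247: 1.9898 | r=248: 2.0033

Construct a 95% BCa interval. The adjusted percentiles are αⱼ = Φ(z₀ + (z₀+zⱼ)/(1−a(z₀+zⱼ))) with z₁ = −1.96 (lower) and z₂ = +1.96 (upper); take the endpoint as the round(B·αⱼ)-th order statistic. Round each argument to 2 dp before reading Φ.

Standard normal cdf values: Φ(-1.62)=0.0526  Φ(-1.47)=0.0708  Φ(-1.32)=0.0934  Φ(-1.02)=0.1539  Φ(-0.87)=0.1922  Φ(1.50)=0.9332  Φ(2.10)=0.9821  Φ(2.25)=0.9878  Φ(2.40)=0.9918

(1.5860, 1.9898)

Lower: z₀ + z₁ = 0.233 + (-1.960) = -1.727; 1 − a(z₀+z₁) = 1 − (-0.040)(-1.727) = 0.9309; argument = 0.233 + (-1.727)/0.9309 = -1.6222 → -1.62.
α₁ = Φ(-1.62) = 0.0526; rank = round(250 × 0.0526) = 13; θ*₍13₎ = 1.5860.
Upper: z₀ + z₂ = 2.193; 1 − a(z₀+z₂) = 1.0877; argument = 2.2491 → 2.25; α₂ = 0.9878; rank = 247; θ*₍247₎ = 1.9898.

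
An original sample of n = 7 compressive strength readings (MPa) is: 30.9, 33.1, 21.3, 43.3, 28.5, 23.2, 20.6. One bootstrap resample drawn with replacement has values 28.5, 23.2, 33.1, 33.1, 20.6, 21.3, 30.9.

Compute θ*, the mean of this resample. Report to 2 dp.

θ* = 27.24

Mean = (28.5 + 23.2 + 33.1 + 33.1 + 20.6 + 21.3 + 30.9) / 7 = 190.70 / 7 = 27.24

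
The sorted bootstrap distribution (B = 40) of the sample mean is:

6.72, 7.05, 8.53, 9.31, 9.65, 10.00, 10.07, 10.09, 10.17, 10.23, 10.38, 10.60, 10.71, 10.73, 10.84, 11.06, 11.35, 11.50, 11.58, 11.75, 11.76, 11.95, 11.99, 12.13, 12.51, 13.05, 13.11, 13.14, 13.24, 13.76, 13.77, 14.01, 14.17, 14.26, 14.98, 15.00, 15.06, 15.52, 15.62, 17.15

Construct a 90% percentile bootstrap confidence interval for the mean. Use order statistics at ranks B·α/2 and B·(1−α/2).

(7.05, 15.52)

α = 0.10; lower rank = 40 × 0.050 = 2; upper rank = 40 × 0.950 = 38.
The 2nd smallest replicate is 7.05; the 38th is 15.52.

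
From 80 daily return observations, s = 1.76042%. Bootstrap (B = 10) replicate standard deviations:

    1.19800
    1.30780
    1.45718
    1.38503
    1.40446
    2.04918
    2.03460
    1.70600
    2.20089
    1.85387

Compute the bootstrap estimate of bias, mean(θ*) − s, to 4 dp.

mean(θ*) = (1.19800 + 1.30780 + 1.45718 + 1.38503 + 1.40446 + 2.04918 + 2.03460 + 1.70600 + 2.20089 + 1.85387) / 10 = 1.65970
bias = 1.65970 − 1.76042

bias = −0.1007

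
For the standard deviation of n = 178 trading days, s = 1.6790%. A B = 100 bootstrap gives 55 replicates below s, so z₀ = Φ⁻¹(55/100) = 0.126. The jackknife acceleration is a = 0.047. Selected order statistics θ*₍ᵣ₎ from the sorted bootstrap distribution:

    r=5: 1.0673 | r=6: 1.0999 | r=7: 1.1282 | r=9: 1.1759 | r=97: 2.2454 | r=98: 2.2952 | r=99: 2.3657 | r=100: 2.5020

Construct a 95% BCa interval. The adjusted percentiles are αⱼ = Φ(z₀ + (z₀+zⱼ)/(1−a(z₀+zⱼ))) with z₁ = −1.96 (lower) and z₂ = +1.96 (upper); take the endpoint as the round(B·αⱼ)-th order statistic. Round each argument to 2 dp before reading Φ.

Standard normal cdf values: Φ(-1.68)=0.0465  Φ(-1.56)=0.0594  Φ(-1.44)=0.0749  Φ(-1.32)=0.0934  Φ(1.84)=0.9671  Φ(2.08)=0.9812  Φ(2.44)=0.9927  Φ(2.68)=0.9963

Lower: z₀ + z₁ = 0.126 + (-1.960) = -1.834; 1 − a(z₀+z₁) = 1 − (0.047)(-1.834) = 1.0862; argument = 0.126 + (-1.834)/1.0862 = -1.5625 → -1.56.
α₁ = Φ(-1.56) = 0.0594; rank = round(100 × 0.0594) = 6; θ*₍6₎ = 1.0999.
Upper: z₀ + z₂ = 2.086; 1 − a(z₀+z₂) = 0.9020; argument = 2.4387 → 2.44; α₂ = 0.9927; rank = 99; θ*₍99₎ = 2.3657.

(1.0999, 2.3657)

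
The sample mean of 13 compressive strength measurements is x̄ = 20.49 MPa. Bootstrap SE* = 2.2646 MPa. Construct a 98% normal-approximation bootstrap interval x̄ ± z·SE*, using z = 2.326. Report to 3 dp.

(15.223, 25.757)

Margin = 2.326 × 2.2646 = 5.2675
Interval: 20.49 ± 5.2675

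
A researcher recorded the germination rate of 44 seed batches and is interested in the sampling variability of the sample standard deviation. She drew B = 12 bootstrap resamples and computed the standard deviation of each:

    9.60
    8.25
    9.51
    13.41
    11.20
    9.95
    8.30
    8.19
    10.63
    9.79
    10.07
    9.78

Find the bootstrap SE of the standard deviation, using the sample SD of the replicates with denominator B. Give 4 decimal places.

Bootstrap SE is the standard deviation of the 12 replicate standard deviations.
Mean of replicates: (9.60 + 8.25 + 9.51 + 13.41 + 11.20 + 9.95 + 8.30 + 8.19 + 10.63 + 9.79 + 10.07 + 9.78) / 12 = 118.68000 / 12 = 9.89000
Sum of squared deviations: (−0.29000)² + (−1.64000)² + (−0.38000)² + (+3.52000)² + (+1.31000)² + (+0.06000)² + (−1.59000)² + (−1.70000)² + (+0.74000)² + (−0.10000)² + (+0.18000)² + (−0.11000)² = 23.04840
Variance = 23.04840 / 12 = 1.92070
SE* = √1.92070

SE* = 1.3859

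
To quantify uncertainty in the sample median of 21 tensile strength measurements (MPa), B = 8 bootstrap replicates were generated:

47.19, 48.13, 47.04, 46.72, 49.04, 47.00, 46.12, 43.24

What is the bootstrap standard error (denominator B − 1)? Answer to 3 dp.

Bootstrap SE is the standard deviation of the 8 replicate medians.
Mean of replicates: (47.19 + 48.13 + 47.04 + 46.72 + 49.04 + 47.00 + 46.12 + 43.24) / 8 = 374.4800 / 8 = 46.8100
Sum of squared deviations: (+0.3800)² + (+1.3200)² + (+0.2300)² + (−0.0900)² + (+2.2300)² + (+0.1900)² + (−0.6900)² + (−3.5700)² = 20.1778
Variance = 20.1778 / 7 = 2.8825
SE* = √2.8825

SE* = 1.698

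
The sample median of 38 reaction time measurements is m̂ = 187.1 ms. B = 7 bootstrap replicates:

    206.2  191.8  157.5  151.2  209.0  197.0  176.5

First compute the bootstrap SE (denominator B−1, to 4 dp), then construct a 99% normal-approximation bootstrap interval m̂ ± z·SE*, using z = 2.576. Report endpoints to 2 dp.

(127.78, 246.42)

Mean of replicates = 184.1714; sum of squared deviations = 3181.8143; SE* = √(3181.8143/6) = 23.0283
Margin = 2.576 × 23.0283 = 59.321
Interval: 187.1 ± 59.321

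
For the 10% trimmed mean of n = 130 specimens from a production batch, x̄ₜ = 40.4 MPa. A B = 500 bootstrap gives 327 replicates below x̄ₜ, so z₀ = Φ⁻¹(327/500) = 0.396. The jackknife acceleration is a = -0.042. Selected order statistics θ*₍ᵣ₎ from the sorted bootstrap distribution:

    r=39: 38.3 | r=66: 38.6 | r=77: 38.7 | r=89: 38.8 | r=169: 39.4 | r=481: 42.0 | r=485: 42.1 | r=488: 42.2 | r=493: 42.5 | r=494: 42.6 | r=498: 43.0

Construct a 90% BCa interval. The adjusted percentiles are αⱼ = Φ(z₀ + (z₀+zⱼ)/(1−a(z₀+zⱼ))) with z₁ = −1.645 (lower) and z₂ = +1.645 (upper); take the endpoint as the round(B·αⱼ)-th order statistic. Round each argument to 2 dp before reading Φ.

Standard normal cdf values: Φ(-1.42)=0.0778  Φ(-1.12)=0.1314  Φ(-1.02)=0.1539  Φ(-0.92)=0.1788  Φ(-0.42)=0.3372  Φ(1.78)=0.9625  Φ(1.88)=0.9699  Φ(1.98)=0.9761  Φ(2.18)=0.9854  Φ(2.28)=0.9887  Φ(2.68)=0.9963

Lower: z₀ + z₁ = 0.396 + (-1.645) = -1.249; 1 − a(z₀+z₁) = 1 − (-0.042)(-1.249) = 0.9475; argument = 0.396 + (-1.249)/0.9475 = -0.9221 → -0.92.
α₁ = Φ(-0.92) = 0.1788; rank = round(500 × 0.1788) = 89; θ*₍89₎ = 38.8.
Upper: z₀ + z₂ = 2.041; 1 − a(z₀+z₂) = 1.0857; argument = 2.2759 → 2.28; α₂ = 0.9887; rank = 494; θ*₍494₎ = 42.6.

(38.8, 42.6)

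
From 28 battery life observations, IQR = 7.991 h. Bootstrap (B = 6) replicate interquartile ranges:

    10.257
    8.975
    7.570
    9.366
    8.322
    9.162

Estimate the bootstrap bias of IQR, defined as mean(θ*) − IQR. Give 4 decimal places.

bias = +0.9510

mean(θ*) = (10.257 + 8.975 + 7.570 + 9.366 + 8.322 + 9.162) / 6 = 8.94200
bias = 8.94200 − 7.991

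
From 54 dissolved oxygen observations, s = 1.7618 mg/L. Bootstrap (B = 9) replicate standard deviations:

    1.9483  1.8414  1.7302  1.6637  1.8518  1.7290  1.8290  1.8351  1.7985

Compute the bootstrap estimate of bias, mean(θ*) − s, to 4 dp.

mean(θ*) = (1.9483 + 1.8414 + 1.7302 + 1.6637 + 1.8518 + 1.7290 + 1.8290 + 1.8351 + 1.7985) / 9 = 1.80300
bias = 1.80300 − 1.7618

bias = +0.0412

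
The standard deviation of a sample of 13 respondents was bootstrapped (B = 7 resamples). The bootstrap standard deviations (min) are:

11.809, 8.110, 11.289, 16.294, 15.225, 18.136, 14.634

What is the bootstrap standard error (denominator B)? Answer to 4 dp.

Bootstrap SE is the standard deviation of the 7 replicate standard deviations.
Mean of replicates: (11.809 + 8.110 + 11.289 + 16.294 + 15.225 + 18.136 + 14.634) / 7 = 95.49700 / 7 = 13.64243
Sum of squared deviations: (−1.83343)² + (−5.53243)² + (−2.35343)² + (+2.65157)² + (+1.58257)² + (+4.49357)² + (+0.99157)² = 70.21861
Variance = 70.21861 / 7 = 10.03123
SE* = √10.03123

SE* = 3.1672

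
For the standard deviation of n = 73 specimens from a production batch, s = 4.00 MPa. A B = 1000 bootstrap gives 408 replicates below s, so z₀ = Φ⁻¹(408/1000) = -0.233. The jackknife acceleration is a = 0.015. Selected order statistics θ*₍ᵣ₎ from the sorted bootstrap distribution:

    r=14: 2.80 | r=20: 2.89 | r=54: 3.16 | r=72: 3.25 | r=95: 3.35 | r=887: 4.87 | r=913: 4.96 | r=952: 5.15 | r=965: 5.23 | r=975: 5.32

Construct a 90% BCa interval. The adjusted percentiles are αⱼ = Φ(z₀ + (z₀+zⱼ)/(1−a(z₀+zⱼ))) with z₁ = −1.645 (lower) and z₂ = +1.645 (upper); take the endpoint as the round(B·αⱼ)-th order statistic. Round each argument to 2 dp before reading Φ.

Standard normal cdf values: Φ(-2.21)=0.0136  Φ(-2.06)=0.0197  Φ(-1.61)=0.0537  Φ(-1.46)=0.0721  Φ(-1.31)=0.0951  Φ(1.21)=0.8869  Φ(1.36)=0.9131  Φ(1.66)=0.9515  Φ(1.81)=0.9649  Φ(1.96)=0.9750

(2.89, 4.87)

Lower: z₀ + z₁ = -0.233 + (-1.645) = -1.878; 1 − a(z₀+z₁) = 1 − (0.015)(-1.878) = 1.0282; argument = -0.233 + (-1.878)/1.0282 = -2.0595 → -2.06.
α₁ = Φ(-2.06) = 0.0197; rank = round(1000 × 0.0197) = 20; θ*₍20₎ = 2.89.
Upper: z₀ + z₂ = 1.412; 1 − a(z₀+z₂) = 0.9788; argument = 1.2096 → 1.21; α₂ = 0.8869; rank = 887; θ*₍887₎ = 4.87.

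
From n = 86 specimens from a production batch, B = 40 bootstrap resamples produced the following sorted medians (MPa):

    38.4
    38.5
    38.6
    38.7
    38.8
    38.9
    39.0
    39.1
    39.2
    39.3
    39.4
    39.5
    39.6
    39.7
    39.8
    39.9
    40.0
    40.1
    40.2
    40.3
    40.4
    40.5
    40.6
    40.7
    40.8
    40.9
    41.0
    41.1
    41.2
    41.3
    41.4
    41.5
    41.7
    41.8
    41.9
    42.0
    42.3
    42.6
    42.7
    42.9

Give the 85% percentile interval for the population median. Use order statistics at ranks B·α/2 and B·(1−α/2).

α = 0.15; lower rank = 40 × 0.075 = 3; upper rank = 40 × 0.925 = 37.
The 3rd smallest replicate is 38.6; the 37th is 42.3.

(38.6, 42.3)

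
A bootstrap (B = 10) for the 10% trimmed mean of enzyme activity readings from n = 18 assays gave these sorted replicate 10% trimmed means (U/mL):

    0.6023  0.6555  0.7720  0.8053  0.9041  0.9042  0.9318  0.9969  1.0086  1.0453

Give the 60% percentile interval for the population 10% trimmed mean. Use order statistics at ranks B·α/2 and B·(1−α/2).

α = 0.40; lower rank = 10 × 0.200 = 2; upper rank = 10 × 0.800 = 8.
The 2nd smallest replicate is 0.6555; the 8th is 0.9969.

(0.6555, 0.9969)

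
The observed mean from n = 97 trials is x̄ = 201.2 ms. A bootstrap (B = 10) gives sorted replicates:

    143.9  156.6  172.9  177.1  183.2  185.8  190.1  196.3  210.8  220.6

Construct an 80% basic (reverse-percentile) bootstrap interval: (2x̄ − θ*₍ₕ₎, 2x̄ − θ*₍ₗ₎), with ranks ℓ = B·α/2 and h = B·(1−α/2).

Percentile endpoints at ranks 1 and 9: θ*₍1₎ = 143.9, θ*₍9₎ = 210.8.
Basic interval reflects these around x̄:
  lower = 2 × 201.2 − 210.8 = 191.6
  upper = 2 × 201.2 − 143.9 = 258.5

(191.6, 258.5)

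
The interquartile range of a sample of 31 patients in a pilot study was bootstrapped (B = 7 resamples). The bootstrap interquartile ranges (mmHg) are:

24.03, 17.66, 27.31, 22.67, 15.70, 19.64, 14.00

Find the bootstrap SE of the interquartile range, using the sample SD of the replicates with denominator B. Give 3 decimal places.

Bootstrap SE is the standard deviation of the 7 replicate interquartile ranges.
Mean of replicates: (24.03 + 17.66 + 27.31 + 22.67 + 15.70 + 19.64 + 14.00) / 7 = 141.0100 / 7 = 20.1443
Sum of squared deviations: (+3.8857)² + (−2.4843)² + (+7.1657)² + (+2.5257)² + (−4.4443)² + (−0.5043)² + (−6.1443)² = 136.7554
Variance = 136.7554 / 7 = 19.5365
SE* = √19.5365

SE* = 4.420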